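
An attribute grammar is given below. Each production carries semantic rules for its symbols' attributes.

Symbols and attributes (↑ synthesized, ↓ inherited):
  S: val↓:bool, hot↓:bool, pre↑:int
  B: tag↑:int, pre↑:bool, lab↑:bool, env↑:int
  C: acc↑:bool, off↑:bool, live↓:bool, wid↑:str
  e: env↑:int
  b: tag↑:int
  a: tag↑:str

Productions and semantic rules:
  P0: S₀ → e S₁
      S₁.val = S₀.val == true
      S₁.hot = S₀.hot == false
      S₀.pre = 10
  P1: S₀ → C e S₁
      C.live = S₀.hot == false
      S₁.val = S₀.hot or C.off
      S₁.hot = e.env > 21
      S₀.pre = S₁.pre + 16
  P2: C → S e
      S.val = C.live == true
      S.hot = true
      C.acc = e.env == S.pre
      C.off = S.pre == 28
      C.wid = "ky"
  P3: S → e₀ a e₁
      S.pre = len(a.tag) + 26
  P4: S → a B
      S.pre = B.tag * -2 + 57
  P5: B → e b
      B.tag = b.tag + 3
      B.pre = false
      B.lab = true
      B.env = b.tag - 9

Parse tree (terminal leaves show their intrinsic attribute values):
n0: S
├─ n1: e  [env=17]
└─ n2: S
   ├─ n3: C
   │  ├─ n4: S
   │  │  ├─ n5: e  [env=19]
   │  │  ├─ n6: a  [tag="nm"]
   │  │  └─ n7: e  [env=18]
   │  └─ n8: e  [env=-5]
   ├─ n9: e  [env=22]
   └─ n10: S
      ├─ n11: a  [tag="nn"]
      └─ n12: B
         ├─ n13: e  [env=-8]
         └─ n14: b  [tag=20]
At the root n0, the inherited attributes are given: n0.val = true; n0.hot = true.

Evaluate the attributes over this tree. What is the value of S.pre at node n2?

1. n0.val = true  [given at root]
2. n0.hot = true  [given at root]
3. n1.env = 17  [terminal]
4. n2.val = true  [S₀.val == true]
5. n2.hot = false  [S₀.hot == false]
6. n3.live = true  [S₀.hot == false]
7. n4.val = true  [C.live == true]
8. n4.hot = true  [true]
9. n5.env = 19  [terminal]
10. n6.tag = "nm"  [terminal]
11. n7.env = 18  [terminal]
12. n4.pre = 28  [len(a.tag) + 26]
13. n8.env = -5  [terminal]
14. n3.acc = false  [e.env == S.pre]
15. n3.off = true  [S.pre == 28]
16. n3.wid = "ky"  ["ky"]
17. n9.env = 22  [terminal]
18. n10.val = true  [S₀.hot or C.off]
19. n10.hot = true  [e.env > 21]
20. n11.tag = "nn"  [terminal]
21. n13.env = -8  [terminal]
22. n14.tag = 20  [terminal]
23. n12.tag = 23  [b.tag + 3]
24. n12.pre = false  [false]
25. n12.lab = true  [true]
26. n12.env = 11  [b.tag - 9]
27. n10.pre = 11  [B.tag * -2 + 57]
28. n2.pre = 27  [S₁.pre + 16]
29. n0.pre = 10  [10]

27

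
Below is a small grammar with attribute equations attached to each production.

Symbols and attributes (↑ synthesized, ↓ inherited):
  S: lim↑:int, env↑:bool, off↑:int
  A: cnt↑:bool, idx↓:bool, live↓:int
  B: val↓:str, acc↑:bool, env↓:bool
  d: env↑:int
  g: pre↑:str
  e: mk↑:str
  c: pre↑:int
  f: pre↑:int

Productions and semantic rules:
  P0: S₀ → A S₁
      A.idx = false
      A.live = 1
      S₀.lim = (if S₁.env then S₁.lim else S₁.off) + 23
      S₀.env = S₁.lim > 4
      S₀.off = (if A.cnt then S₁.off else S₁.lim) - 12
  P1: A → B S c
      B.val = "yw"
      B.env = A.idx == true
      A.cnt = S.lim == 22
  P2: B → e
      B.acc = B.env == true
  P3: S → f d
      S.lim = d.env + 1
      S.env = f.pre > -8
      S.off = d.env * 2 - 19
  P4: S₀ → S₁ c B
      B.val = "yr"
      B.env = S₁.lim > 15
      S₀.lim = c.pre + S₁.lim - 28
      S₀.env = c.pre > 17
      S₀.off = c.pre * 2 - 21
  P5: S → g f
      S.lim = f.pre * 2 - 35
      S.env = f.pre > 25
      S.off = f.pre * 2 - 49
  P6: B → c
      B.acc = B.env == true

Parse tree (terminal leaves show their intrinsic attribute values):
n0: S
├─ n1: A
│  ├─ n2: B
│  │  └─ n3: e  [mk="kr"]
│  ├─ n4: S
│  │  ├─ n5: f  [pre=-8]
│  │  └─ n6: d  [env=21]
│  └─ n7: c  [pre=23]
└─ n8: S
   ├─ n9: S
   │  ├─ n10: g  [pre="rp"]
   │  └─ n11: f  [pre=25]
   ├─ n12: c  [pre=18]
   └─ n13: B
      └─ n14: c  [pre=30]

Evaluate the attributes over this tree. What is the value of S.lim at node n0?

1. n1.idx = false  [false]
2. n1.live = 1  [1]
3. n2.val = "yw"  ["yw"]
4. n2.env = false  [A.idx == true]
5. n3.mk = "kr"  [terminal]
6. n2.acc = false  [B.env == true]
7. n5.pre = -8  [terminal]
8. n6.env = 21  [terminal]
9. n4.lim = 22  [d.env + 1]
10. n4.env = false  [f.pre > -8]
11. n4.off = 23  [d.env * 2 - 19]
12. n7.pre = 23  [terminal]
13. n1.cnt = true  [S.lim == 22]
14. n10.pre = "rp"  [terminal]
15. n11.pre = 25  [terminal]
16. n9.lim = 15  [f.pre * 2 - 35]
17. n9.env = false  [f.pre > 25]
18. n9.off = 1  [f.pre * 2 - 49]
19. n12.pre = 18  [terminal]
20. n13.val = "yr"  ["yr"]
21. n13.env = false  [S₁.lim > 15]
22. n14.pre = 30  [terminal]
23. n13.acc = false  [B.env == true]
24. n8.lim = 5  [c.pre + S₁.lim - 28]
25. n8.env = true  [c.pre > 17]
26. n8.off = 15  [c.pre * 2 - 21]
27. n0.lim = 28  [(if S₁.env then S₁.lim else S₁.off) + 23]
28. n0.env = true  [S₁.lim > 4]
29. n0.off = 3  [(if A.cnt then S₁.off else S₁.lim) - 12]

28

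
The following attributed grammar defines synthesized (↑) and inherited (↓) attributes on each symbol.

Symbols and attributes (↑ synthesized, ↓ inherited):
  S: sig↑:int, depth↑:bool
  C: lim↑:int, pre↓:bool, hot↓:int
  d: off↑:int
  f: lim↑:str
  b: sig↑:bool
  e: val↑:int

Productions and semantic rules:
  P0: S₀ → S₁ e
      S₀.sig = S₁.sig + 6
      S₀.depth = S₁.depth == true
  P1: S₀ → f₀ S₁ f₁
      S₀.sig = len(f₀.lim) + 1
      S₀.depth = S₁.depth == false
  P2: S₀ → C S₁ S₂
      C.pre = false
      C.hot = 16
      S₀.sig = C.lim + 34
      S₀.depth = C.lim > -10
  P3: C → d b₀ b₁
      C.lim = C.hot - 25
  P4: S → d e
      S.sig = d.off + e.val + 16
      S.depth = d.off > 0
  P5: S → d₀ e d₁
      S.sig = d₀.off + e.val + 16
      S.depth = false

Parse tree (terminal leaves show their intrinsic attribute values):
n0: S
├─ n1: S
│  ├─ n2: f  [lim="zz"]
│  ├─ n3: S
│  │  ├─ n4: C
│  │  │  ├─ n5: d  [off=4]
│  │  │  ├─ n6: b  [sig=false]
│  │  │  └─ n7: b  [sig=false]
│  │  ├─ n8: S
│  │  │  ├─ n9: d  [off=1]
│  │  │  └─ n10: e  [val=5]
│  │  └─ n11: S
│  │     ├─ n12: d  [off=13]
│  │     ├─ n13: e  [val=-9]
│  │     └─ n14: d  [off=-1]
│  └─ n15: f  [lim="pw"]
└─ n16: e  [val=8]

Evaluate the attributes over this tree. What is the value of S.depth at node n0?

false

1. n2.lim = "zz"  [terminal]
2. n4.pre = false  [false]
3. n4.hot = 16  [16]
4. n5.off = 4  [terminal]
5. n6.sig = false  [terminal]
6. n7.sig = false  [terminal]
7. n4.lim = -9  [C.hot - 25]
8. n9.off = 1  [terminal]
9. n10.val = 5  [terminal]
10. n8.sig = 22  [d.off + e.val + 16]
11. n8.depth = true  [d.off > 0]
12. n12.off = 13  [terminal]
13. n13.val = -9  [terminal]
14. n14.off = -1  [terminal]
15. n11.sig = 20  [d₀.off + e.val + 16]
16. n11.depth = false  [false]
17. n3.sig = 25  [C.lim + 34]
18. n3.depth = true  [C.lim > -10]
19. n15.lim = "pw"  [terminal]
20. n1.sig = 3  [len(f₀.lim) + 1]
21. n1.depth = false  [S₁.depth == false]
22. n16.val = 8  [terminal]
23. n0.sig = 9  [S₁.sig + 6]
24. n0.depth = false  [S₁.depth == true]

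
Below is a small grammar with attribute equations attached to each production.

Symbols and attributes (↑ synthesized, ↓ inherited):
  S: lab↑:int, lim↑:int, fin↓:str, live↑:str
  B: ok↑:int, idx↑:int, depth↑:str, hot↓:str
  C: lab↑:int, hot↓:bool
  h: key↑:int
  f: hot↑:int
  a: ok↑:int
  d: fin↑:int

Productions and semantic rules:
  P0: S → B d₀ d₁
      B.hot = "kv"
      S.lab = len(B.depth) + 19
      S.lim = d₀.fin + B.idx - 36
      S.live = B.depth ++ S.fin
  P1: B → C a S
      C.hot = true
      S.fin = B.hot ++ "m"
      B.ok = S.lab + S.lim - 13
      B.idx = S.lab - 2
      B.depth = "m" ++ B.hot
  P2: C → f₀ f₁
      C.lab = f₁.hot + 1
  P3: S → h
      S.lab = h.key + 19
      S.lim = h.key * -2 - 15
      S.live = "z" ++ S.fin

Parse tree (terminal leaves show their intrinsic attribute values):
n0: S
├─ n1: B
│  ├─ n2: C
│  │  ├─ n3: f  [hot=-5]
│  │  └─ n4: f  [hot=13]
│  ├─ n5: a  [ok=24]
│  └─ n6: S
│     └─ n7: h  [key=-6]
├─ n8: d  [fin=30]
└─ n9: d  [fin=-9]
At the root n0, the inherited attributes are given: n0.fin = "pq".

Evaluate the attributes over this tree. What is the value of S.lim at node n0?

1. n0.fin = "pq"  [given at root]
2. n1.hot = "kv"  ["kv"]
3. n2.hot = true  [true]
4. n3.hot = -5  [terminal]
5. n4.hot = 13  [terminal]
6. n2.lab = 14  [f₁.hot + 1]
7. n5.ok = 24  [terminal]
8. n6.fin = "kvm"  [B.hot ++ "m"]
9. n7.key = -6  [terminal]
10. n6.lab = 13  [h.key + 19]
11. n6.lim = -3  [h.key * -2 - 15]
12. n6.live = "zkvm"  ["z" ++ S.fin]
13. n1.ok = -3  [S.lab + S.lim - 13]
14. n1.idx = 11  [S.lab - 2]
15. n1.depth = "mkv"  ["m" ++ B.hot]
16. n8.fin = 30  [terminal]
17. n9.fin = -9  [terminal]
18. n0.lab = 22  [len(B.depth) + 19]
19. n0.lim = 5  [d₀.fin + B.idx - 36]
20. n0.live = "mkvpq"  [B.depth ++ S.fin]

5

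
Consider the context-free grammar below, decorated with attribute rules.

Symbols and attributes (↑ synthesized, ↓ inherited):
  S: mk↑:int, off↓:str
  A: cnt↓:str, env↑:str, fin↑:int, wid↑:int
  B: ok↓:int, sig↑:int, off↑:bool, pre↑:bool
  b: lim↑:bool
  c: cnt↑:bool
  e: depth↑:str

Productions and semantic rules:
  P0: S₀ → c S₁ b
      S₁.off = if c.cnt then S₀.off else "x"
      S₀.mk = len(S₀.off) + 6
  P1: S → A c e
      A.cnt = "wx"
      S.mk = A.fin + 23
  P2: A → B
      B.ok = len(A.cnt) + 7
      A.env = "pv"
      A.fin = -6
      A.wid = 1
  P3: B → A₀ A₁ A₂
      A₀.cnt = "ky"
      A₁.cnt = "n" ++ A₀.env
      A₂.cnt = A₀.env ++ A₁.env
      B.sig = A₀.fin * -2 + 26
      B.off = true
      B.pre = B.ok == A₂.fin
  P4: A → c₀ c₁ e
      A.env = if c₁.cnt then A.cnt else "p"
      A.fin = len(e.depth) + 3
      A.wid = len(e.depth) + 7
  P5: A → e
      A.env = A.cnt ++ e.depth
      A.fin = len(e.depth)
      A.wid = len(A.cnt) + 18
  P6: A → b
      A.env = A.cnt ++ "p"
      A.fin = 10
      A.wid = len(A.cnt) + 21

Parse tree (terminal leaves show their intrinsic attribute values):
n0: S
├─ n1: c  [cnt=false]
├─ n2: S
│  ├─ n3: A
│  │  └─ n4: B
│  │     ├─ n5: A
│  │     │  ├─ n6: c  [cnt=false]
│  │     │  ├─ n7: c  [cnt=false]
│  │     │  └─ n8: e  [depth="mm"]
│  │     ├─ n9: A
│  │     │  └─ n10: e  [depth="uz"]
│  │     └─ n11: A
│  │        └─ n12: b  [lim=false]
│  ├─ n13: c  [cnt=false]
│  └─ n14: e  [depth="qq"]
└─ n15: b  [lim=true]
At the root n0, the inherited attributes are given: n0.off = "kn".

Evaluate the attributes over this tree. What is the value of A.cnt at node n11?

"pnpuz"

1. n0.off = "kn"  [given at root]
2. n1.cnt = false  [terminal]
3. n2.off = "x"  [if c.cnt then S₀.off else "x"]
4. n3.cnt = "wx"  ["wx"]
5. n4.ok = 9  [len(A.cnt) + 7]
6. n5.cnt = "ky"  ["ky"]
7. n6.cnt = false  [terminal]
8. n7.cnt = false  [terminal]
9. n8.depth = "mm"  [terminal]
10. n5.env = "p"  [if c₁.cnt then A.cnt else "p"]
11. n5.fin = 5  [len(e.depth) + 3]
12. n5.wid = 9  [len(e.depth) + 7]
13. n9.cnt = "np"  ["n" ++ A₀.env]
14. n10.depth = "uz"  [terminal]
15. n9.env = "npuz"  [A.cnt ++ e.depth]
16. n9.fin = 2  [len(e.depth)]
17. n9.wid = 20  [len(A.cnt) + 18]
18. n11.cnt = "pnpuz"  [A₀.env ++ A₁.env]
19. n12.lim = false  [terminal]
20. n11.env = "pnpuzp"  [A.cnt ++ "p"]
21. n11.fin = 10  [10]
22. n11.wid = 26  [len(A.cnt) + 21]
23. n4.sig = 16  [A₀.fin * -2 + 26]
24. n4.off = true  [true]
25. n4.pre = false  [B.ok == A₂.fin]
26. n3.env = "pv"  ["pv"]
27. n3.fin = -6  [-6]
28. n3.wid = 1  [1]
29. n13.cnt = false  [terminal]
30. n14.depth = "qq"  [terminal]
31. n2.mk = 17  [A.fin + 23]
32. n15.lim = true  [terminal]
33. n0.mk = 8  [len(S₀.off) + 6]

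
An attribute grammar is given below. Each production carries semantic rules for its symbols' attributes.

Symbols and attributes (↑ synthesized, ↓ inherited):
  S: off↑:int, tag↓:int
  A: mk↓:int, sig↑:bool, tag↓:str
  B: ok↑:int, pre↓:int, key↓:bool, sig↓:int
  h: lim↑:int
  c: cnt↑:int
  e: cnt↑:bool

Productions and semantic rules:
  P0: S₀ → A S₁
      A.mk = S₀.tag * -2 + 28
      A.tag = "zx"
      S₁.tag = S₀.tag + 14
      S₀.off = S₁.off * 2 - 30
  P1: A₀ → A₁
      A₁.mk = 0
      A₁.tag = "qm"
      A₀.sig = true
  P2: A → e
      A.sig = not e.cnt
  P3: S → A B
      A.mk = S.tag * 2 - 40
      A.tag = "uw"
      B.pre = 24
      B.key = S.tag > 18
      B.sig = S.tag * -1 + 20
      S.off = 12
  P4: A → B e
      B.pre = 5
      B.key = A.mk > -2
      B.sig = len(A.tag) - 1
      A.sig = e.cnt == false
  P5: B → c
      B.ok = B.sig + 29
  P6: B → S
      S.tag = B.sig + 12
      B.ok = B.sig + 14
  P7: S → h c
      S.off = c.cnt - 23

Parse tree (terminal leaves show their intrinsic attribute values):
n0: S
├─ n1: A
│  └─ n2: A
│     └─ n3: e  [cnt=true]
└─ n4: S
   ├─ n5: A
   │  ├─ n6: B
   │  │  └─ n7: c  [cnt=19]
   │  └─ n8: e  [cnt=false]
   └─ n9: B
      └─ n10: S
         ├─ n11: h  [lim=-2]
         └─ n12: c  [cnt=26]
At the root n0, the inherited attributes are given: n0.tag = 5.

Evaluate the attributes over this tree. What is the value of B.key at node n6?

false

1. n0.tag = 5  [given at root]
2. n1.mk = 18  [S₀.tag * -2 + 28]
3. n1.tag = "zx"  ["zx"]
4. n2.mk = 0  [0]
5. n2.tag = "qm"  ["qm"]
6. n3.cnt = true  [terminal]
7. n2.sig = false  [not e.cnt]
8. n1.sig = true  [true]
9. n4.tag = 19  [S₀.tag + 14]
10. n5.mk = -2  [S.tag * 2 - 40]
11. n5.tag = "uw"  ["uw"]
12. n6.pre = 5  [5]
13. n6.key = false  [A.mk > -2]
14. n6.sig = 1  [len(A.tag) - 1]
15. n7.cnt = 19  [terminal]
16. n6.ok = 30  [B.sig + 29]
17. n8.cnt = false  [terminal]
18. n5.sig = true  [e.cnt == false]
19. n9.pre = 24  [24]
20. n9.key = true  [S.tag > 18]
21. n9.sig = 1  [S.tag * -1 + 20]
22. n10.tag = 13  [B.sig + 12]
23. n11.lim = -2  [terminal]
24. n12.cnt = 26  [terminal]
25. n10.off = 3  [c.cnt - 23]
26. n9.ok = 15  [B.sig + 14]
27. n4.off = 12  [12]
28. n0.off = -6  [S₁.off * 2 - 30]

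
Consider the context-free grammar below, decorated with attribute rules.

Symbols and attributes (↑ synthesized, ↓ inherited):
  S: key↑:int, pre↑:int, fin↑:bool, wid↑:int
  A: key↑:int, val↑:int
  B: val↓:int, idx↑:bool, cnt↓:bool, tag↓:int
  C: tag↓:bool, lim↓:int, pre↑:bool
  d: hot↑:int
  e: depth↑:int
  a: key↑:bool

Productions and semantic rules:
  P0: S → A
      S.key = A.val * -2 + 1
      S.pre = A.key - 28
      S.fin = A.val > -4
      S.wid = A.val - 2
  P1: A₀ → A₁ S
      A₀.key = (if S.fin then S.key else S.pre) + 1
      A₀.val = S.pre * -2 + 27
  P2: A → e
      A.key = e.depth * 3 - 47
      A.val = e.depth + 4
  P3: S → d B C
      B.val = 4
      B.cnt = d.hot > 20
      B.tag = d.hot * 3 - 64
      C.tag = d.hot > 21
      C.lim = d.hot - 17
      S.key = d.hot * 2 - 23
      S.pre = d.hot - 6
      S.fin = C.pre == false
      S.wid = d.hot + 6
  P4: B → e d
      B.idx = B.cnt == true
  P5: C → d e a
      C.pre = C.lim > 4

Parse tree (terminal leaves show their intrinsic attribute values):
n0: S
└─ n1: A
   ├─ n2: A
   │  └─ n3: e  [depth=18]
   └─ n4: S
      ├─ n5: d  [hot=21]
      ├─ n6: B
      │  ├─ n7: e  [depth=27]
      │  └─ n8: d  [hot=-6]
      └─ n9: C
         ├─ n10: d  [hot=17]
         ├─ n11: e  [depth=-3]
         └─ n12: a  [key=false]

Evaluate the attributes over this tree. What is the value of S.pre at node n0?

-8

1. n3.depth = 18  [terminal]
2. n2.key = 7  [e.depth * 3 - 47]
3. n2.val = 22  [e.depth + 4]
4. n5.hot = 21  [terminal]
5. n6.val = 4  [4]
6. n6.cnt = true  [d.hot > 20]
7. n6.tag = -1  [d.hot * 3 - 64]
8. n7.depth = 27  [terminal]
9. n8.hot = -6  [terminal]
10. n6.idx = true  [B.cnt == true]
11. n9.tag = false  [d.hot > 21]
12. n9.lim = 4  [d.hot - 17]
13. n10.hot = 17  [terminal]
14. n11.depth = -3  [terminal]
15. n12.key = false  [terminal]
16. n9.pre = false  [C.lim > 4]
17. n4.key = 19  [d.hot * 2 - 23]
18. n4.pre = 15  [d.hot - 6]
19. n4.fin = true  [C.pre == false]
20. n4.wid = 27  [d.hot + 6]
21. n1.key = 20  [(if S.fin then S.key else S.pre) + 1]
22. n1.val = -3  [S.pre * -2 + 27]
23. n0.key = 7  [A.val * -2 + 1]
24. n0.pre = -8  [A.key - 28]
25. n0.fin = true  [A.val > -4]
26. n0.wid = -5  [A.val - 2]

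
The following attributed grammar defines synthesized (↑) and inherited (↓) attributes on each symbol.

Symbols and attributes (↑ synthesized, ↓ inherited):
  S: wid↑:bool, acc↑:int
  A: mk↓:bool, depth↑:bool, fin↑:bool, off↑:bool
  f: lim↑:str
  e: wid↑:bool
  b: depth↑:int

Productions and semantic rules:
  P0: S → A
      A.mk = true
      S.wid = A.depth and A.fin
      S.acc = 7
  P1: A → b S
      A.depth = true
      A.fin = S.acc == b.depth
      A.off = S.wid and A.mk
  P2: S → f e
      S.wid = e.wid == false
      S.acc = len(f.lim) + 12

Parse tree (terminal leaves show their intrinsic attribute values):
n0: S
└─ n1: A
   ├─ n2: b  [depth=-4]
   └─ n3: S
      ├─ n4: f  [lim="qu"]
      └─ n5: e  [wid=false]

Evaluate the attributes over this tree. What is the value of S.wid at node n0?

false

1. n1.mk = true  [true]
2. n2.depth = -4  [terminal]
3. n4.lim = "qu"  [terminal]
4. n5.wid = false  [terminal]
5. n3.wid = true  [e.wid == false]
6. n3.acc = 14  [len(f.lim) + 12]
7. n1.depth = true  [true]
8. n1.fin = false  [S.acc == b.depth]
9. n1.off = true  [S.wid and A.mk]
10. n0.wid = false  [A.depth and A.fin]
11. n0.acc = 7  [7]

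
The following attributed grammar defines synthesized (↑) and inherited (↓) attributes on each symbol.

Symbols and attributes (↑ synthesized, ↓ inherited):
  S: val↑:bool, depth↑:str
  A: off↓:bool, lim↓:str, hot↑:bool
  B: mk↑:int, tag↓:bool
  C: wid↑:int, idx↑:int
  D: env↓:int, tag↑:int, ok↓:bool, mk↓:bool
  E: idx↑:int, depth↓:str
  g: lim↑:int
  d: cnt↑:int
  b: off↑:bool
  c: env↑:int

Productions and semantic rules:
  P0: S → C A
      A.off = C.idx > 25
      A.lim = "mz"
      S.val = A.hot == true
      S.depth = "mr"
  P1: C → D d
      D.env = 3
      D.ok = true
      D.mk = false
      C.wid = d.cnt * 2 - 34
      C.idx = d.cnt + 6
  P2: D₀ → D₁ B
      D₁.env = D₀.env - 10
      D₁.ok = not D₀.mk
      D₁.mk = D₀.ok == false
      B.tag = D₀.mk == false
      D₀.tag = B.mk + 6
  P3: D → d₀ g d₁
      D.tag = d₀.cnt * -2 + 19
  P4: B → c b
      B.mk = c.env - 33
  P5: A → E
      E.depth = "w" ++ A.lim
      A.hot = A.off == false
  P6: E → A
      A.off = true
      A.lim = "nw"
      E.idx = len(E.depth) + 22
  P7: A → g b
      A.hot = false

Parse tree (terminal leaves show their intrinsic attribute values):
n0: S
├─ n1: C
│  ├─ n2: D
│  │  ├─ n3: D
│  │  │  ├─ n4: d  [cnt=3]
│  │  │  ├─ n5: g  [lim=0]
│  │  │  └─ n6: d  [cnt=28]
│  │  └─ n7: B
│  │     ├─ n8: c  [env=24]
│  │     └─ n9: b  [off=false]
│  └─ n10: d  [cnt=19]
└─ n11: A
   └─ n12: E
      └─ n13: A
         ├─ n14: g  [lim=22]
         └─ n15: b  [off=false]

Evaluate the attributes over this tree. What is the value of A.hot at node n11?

1. n2.env = 3  [3]
2. n2.ok = true  [true]
3. n2.mk = false  [false]
4. n3.env = -7  [D₀.env - 10]
5. n3.ok = true  [not D₀.mk]
6. n3.mk = false  [D₀.ok == false]
7. n4.cnt = 3  [terminal]
8. n5.lim = 0  [terminal]
9. n6.cnt = 28  [terminal]
10. n3.tag = 13  [d₀.cnt * -2 + 19]
11. n7.tag = true  [D₀.mk == false]
12. n8.env = 24  [terminal]
13. n9.off = false  [terminal]
14. n7.mk = -9  [c.env - 33]
15. n2.tag = -3  [B.mk + 6]
16. n10.cnt = 19  [terminal]
17. n1.wid = 4  [d.cnt * 2 - 34]
18. n1.idx = 25  [d.cnt + 6]
19. n11.off = false  [C.idx > 25]
20. n11.lim = "mz"  ["mz"]
21. n12.depth = "wmz"  ["w" ++ A.lim]
22. n13.off = true  [true]
23. n13.lim = "nw"  ["nw"]
24. n14.lim = 22  [terminal]
25. n15.off = false  [terminal]
26. n13.hot = false  [false]
27. n12.idx = 25  [len(E.depth) + 22]
28. n11.hot = true  [A.off == false]
29. n0.val = true  [A.hot == true]
30. n0.depth = "mr"  ["mr"]

true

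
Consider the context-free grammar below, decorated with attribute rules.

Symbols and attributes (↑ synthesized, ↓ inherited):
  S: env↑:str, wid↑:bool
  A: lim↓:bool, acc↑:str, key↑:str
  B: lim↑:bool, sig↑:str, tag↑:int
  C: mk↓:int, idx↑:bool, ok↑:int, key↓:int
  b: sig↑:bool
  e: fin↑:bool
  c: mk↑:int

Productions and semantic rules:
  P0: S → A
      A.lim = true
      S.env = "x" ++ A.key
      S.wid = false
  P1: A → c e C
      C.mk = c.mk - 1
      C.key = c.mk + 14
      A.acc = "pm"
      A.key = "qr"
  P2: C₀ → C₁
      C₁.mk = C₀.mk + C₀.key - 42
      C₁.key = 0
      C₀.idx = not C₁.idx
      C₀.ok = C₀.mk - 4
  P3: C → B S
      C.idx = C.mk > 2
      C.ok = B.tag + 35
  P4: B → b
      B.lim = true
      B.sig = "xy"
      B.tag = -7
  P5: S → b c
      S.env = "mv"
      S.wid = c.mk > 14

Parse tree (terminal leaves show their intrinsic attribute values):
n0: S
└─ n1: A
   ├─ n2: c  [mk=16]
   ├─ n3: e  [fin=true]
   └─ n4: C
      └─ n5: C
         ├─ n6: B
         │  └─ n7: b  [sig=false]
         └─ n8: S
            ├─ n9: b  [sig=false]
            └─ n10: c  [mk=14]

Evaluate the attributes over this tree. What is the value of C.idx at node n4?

1. n1.lim = true  [true]
2. n2.mk = 16  [terminal]
3. n3.fin = true  [terminal]
4. n4.mk = 15  [c.mk - 1]
5. n4.key = 30  [c.mk + 14]
6. n5.mk = 3  [C₀.mk + C₀.key - 42]
7. n5.key = 0  [0]
8. n7.sig = false  [terminal]
9. n6.lim = true  [true]
10. n6.sig = "xy"  ["xy"]
11. n6.tag = -7  [-7]
12. n9.sig = false  [terminal]
13. n10.mk = 14  [terminal]
14. n8.env = "mv"  ["mv"]
15. n8.wid = false  [c.mk > 14]
16. n5.idx = true  [C.mk > 2]
17. n5.ok = 28  [B.tag + 35]
18. n4.idx = false  [not C₁.idx]
19. n4.ok = 11  [C₀.mk - 4]
20. n1.acc = "pm"  ["pm"]
21. n1.key = "qr"  ["qr"]
22. n0.env = "xqr"  ["x" ++ A.key]
23. n0.wid = false  [false]

false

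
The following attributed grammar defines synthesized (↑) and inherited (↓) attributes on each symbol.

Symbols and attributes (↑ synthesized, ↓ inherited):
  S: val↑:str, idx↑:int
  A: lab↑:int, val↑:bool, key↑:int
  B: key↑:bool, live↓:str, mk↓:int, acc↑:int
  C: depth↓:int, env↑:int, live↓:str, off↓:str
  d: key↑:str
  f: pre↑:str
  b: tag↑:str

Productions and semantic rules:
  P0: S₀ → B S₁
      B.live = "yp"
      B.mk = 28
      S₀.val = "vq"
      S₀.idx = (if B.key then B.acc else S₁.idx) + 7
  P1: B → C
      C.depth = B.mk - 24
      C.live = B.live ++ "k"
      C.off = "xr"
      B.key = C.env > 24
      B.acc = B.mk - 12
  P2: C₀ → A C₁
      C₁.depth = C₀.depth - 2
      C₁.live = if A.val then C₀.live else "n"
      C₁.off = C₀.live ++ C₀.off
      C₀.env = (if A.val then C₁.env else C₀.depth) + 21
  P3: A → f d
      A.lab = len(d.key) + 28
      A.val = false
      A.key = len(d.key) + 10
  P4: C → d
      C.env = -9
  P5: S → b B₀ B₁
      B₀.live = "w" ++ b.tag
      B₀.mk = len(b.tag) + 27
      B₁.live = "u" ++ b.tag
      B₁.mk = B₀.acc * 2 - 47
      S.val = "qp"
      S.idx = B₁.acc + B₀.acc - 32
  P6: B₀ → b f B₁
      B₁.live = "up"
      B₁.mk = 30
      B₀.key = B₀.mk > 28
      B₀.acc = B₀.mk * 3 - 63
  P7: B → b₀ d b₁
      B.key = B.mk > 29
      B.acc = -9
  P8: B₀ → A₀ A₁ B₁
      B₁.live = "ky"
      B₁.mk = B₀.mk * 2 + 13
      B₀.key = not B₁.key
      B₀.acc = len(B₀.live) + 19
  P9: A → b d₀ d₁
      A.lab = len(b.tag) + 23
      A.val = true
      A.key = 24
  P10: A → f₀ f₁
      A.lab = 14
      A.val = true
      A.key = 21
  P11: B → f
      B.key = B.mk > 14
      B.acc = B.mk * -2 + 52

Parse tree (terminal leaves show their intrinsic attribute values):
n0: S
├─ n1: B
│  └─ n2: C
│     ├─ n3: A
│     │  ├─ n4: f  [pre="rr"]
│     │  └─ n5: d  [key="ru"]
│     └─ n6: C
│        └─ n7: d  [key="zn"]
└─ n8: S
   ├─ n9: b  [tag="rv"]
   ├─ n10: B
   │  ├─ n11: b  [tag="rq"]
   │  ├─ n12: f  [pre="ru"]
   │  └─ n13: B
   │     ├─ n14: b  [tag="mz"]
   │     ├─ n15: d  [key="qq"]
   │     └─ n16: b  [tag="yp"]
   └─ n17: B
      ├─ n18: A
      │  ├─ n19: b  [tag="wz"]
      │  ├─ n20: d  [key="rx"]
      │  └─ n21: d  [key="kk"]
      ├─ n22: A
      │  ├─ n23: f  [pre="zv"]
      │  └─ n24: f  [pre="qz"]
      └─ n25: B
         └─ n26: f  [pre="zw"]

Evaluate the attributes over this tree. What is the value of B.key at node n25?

1. n1.live = "yp"  ["yp"]
2. n1.mk = 28  [28]
3. n2.depth = 4  [B.mk - 24]
4. n2.live = "ypk"  [B.live ++ "k"]
5. n2.off = "xr"  ["xr"]
6. n4.pre = "rr"  [terminal]
7. n5.key = "ru"  [terminal]
8. n3.lab = 30  [len(d.key) + 28]
9. n3.val = false  [false]
10. n3.key = 12  [len(d.key) + 10]
11. n6.depth = 2  [C₀.depth - 2]
12. n6.live = "n"  [if A.val then C₀.live else "n"]
13. n6.off = "ypkxr"  [C₀.live ++ C₀.off]
14. n7.key = "zn"  [terminal]
15. n6.env = -9  [-9]
16. n2.env = 25  [(if A.val then C₁.env else C₀.depth) + 21]
17. n1.key = true  [C.env > 24]
18. n1.acc = 16  [B.mk - 12]
19. n9.tag = "rv"  [terminal]
20. n10.live = "wrv"  ["w" ++ b.tag]
21. n10.mk = 29  [len(b.tag) + 27]
22. n11.tag = "rq"  [terminal]
23. n12.pre = "ru"  [terminal]
24. n13.live = "up"  ["up"]
25. n13.mk = 30  [30]
26. n14.tag = "mz"  [terminal]
27. n15.key = "qq"  [terminal]
28. n16.tag = "yp"  [terminal]
29. n13.key = true  [B.mk > 29]
30. n13.acc = -9  [-9]
31. n10.key = true  [B₀.mk > 28]
32. n10.acc = 24  [B₀.mk * 3 - 63]
33. n17.live = "urv"  ["u" ++ b.tag]
34. n17.mk = 1  [B₀.acc * 2 - 47]
35. n19.tag = "wz"  [terminal]
36. n20.key = "rx"  [terminal]
37. n21.key = "kk"  [terminal]
38. n18.lab = 25  [len(b.tag) + 23]
39. n18.val = true  [true]
40. n18.key = 24  [24]
41. n23.pre = "zv"  [terminal]
42. n24.pre = "qz"  [terminal]
43. n22.lab = 14  [14]
44. n22.val = true  [true]
45. n22.key = 21  [21]
46. n25.live = "ky"  ["ky"]
47. n25.mk = 15  [B₀.mk * 2 + 13]
48. n26.pre = "zw"  [terminal]
49. n25.key = true  [B.mk > 14]
50. n25.acc = 22  [B.mk * -2 + 52]
51. n17.key = false  [not B₁.key]
52. n17.acc = 22  [len(B₀.live) + 19]
53. n8.val = "qp"  ["qp"]
54. n8.idx = 14  [B₁.acc + B₀.acc - 32]
55. n0.val = "vq"  ["vq"]
56. n0.idx = 23  [(if B.key then B.acc else S₁.idx) + 7]

true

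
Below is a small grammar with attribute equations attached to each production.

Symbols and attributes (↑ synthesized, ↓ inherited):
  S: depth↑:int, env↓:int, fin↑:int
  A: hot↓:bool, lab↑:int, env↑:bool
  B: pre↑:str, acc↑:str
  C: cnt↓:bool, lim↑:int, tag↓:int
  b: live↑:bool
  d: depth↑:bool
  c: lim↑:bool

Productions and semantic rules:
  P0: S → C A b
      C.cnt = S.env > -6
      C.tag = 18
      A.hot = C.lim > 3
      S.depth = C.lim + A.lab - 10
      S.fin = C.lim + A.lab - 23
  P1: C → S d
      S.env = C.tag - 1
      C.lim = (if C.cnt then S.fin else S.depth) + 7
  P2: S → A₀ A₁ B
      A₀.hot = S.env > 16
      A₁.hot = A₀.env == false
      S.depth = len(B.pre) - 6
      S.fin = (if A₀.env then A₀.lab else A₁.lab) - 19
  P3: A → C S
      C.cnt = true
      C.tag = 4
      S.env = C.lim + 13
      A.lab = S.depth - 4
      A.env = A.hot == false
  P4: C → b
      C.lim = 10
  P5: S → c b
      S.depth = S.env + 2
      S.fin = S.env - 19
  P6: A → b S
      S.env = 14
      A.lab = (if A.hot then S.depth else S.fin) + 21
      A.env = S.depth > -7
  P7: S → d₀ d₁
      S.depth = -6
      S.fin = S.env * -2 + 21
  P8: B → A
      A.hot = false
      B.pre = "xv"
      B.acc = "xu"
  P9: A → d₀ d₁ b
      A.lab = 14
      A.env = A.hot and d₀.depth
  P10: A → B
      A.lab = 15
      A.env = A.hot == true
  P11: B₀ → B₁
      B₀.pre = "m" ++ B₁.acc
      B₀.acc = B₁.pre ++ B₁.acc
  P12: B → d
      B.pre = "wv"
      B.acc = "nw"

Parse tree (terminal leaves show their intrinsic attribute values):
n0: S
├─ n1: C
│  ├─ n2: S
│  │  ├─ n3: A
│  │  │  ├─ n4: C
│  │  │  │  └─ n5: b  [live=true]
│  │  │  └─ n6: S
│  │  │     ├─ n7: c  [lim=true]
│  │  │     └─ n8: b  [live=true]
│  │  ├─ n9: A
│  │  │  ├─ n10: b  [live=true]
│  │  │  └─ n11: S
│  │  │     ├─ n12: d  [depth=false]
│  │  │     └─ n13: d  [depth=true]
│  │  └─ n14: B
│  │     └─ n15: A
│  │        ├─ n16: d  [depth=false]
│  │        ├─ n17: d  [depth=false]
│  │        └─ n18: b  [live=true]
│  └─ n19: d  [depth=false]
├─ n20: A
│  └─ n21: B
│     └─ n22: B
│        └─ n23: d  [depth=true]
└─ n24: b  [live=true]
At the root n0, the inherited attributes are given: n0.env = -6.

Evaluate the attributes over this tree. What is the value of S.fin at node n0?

-5

1. n0.env = -6  [given at root]
2. n1.cnt = false  [S.env > -6]
3. n1.tag = 18  [18]
4. n2.env = 17  [C.tag - 1]
5. n3.hot = true  [S.env > 16]
6. n4.cnt = true  [true]
7. n4.tag = 4  [4]
8. n5.live = true  [terminal]
9. n4.lim = 10  [10]
10. n6.env = 23  [C.lim + 13]
11. n7.lim = true  [terminal]
12. n8.live = true  [terminal]
13. n6.depth = 25  [S.env + 2]
14. n6.fin = 4  [S.env - 19]
15. n3.lab = 21  [S.depth - 4]
16. n3.env = false  [A.hot == false]
17. n9.hot = true  [A₀.env == false]
18. n10.live = true  [terminal]
19. n11.env = 14  [14]
20. n12.depth = false  [terminal]
21. n13.depth = true  [terminal]
22. n11.depth = -6  [-6]
23. n11.fin = -7  [S.env * -2 + 21]
24. n9.lab = 15  [(if A.hot then S.depth else S.fin) + 21]
25. n9.env = true  [S.depth > -7]
26. n15.hot = false  [false]
27. n16.depth = false  [terminal]
28. n17.depth = false  [terminal]
29. n18.live = true  [terminal]
30. n15.lab = 14  [14]
31. n15.env = false  [A.hot and d₀.depth]
32. n14.pre = "xv"  ["xv"]
33. n14.acc = "xu"  ["xu"]
34. n2.depth = -4  [len(B.pre) - 6]
35. n2.fin = -4  [(if A₀.env then A₀.lab else A₁.lab) - 19]
36. n19.depth = false  [terminal]
37. n1.lim = 3  [(if C.cnt then S.fin else S.depth) + 7]
38. n20.hot = false  [C.lim > 3]
39. n23.depth = true  [terminal]
40. n22.pre = "wv"  ["wv"]
41. n22.acc = "nw"  ["nw"]
42. n21.pre = "mnw"  ["m" ++ B₁.acc]
43. n21.acc = "wvnw"  [B₁.pre ++ B₁.acc]
44. n20.lab = 15  [15]
45. n20.env = false  [A.hot == true]
46. n24.live = true  [terminal]
47. n0.depth = 8  [C.lim + A.lab - 10]
48. n0.fin = -5  [C.lim + A.lab - 23]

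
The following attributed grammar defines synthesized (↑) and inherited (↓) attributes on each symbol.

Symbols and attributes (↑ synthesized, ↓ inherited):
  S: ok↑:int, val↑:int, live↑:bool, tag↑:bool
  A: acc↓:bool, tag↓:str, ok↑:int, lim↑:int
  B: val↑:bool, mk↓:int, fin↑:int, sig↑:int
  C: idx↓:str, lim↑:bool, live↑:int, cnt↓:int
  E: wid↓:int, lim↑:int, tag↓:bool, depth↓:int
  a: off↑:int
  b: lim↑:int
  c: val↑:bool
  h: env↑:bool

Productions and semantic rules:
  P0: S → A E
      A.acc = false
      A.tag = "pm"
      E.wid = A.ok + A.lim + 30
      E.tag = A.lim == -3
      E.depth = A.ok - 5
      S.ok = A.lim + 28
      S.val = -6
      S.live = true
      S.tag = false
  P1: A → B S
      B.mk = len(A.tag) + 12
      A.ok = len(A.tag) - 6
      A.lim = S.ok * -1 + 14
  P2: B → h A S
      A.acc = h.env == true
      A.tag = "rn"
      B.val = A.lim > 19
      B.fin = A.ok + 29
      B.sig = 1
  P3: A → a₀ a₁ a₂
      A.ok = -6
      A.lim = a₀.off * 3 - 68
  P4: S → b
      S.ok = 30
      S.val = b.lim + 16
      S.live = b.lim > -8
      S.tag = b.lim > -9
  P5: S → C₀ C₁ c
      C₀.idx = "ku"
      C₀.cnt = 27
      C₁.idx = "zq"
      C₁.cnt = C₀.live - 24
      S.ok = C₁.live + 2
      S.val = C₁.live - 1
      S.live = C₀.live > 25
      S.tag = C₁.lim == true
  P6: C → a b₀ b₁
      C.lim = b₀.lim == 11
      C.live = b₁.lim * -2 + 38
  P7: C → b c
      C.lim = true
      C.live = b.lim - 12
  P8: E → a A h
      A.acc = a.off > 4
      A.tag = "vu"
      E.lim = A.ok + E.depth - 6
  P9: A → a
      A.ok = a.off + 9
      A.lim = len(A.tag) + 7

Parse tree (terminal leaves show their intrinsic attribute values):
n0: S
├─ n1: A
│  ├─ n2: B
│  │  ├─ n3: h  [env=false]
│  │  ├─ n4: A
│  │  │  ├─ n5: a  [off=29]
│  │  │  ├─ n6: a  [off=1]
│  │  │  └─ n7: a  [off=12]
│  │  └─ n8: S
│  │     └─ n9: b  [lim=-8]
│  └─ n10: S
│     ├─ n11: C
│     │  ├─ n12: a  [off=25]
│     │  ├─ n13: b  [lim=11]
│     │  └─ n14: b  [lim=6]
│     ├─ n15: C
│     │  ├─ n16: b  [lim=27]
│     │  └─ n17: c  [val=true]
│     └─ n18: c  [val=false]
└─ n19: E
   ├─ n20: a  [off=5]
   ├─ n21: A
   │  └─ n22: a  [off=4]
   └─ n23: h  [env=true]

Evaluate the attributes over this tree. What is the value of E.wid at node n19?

23

1. n1.acc = false  [false]
2. n1.tag = "pm"  ["pm"]
3. n2.mk = 14  [len(A.tag) + 12]
4. n3.env = false  [terminal]
5. n4.acc = false  [h.env == true]
6. n4.tag = "rn"  ["rn"]
7. n5.off = 29  [terminal]
8. n6.off = 1  [terminal]
9. n7.off = 12  [terminal]
10. n4.ok = -6  [-6]
11. n4.lim = 19  [a₀.off * 3 - 68]
12. n9.lim = -8  [terminal]
13. n8.ok = 30  [30]
14. n8.val = 8  [b.lim + 16]
15. n8.live = false  [b.lim > -8]
16. n8.tag = true  [b.lim > -9]
17. n2.val = false  [A.lim > 19]
18. n2.fin = 23  [A.ok + 29]
19. n2.sig = 1  [1]
20. n11.idx = "ku"  ["ku"]
21. n11.cnt = 27  [27]
22. n12.off = 25  [terminal]
23. n13.lim = 11  [terminal]
24. n14.lim = 6  [terminal]
25. n11.lim = true  [b₀.lim == 11]
26. n11.live = 26  [b₁.lim * -2 + 38]
27. n15.idx = "zq"  ["zq"]
28. n15.cnt = 2  [C₀.live - 24]
29. n16.lim = 27  [terminal]
30. n17.val = true  [terminal]
31. n15.lim = true  [true]
32. n15.live = 15  [b.lim - 12]
33. n18.val = false  [terminal]
34. n10.ok = 17  [C₁.live + 2]
35. n10.val = 14  [C₁.live - 1]
36. n10.live = true  [C₀.live > 25]
37. n10.tag = true  [C₁.lim == true]
38. n1.ok = -4  [len(A.tag) - 6]
39. n1.lim = -3  [S.ok * -1 + 14]
40. n19.wid = 23  [A.ok + A.lim + 30]
41. n19.tag = true  [A.lim == -3]
42. n19.depth = -9  [A.ok - 5]
43. n20.off = 5  [terminal]
44. n21.acc = true  [a.off > 4]
45. n21.tag = "vu"  ["vu"]
46. n22.off = 4  [terminal]
47. n21.ok = 13  [a.off + 9]
48. n21.lim = 9  [len(A.tag) + 7]
49. n23.env = true  [terminal]
50. n19.lim = -2  [A.ok + E.depth - 6]
51. n0.ok = 25  [A.lim + 28]
52. n0.val = -6  [-6]
53. n0.live = true  [true]
54. n0.tag = false  [false]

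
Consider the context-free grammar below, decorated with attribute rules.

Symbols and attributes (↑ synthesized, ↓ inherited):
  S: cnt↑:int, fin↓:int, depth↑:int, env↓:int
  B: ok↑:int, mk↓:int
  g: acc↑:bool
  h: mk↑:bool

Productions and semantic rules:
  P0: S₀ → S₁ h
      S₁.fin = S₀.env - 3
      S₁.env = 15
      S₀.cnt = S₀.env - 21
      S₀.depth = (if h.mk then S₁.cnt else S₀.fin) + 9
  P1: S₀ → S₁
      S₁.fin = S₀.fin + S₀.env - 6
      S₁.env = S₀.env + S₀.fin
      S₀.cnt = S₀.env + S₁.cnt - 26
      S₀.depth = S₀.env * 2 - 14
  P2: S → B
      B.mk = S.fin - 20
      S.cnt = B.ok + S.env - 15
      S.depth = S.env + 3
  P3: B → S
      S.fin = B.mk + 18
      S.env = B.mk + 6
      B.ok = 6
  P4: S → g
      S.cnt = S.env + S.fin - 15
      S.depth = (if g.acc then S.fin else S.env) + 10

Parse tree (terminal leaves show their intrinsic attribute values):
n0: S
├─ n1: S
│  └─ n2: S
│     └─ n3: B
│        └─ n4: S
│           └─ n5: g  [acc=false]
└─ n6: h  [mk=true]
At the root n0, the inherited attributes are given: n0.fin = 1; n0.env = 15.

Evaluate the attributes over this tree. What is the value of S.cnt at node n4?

11

1. n0.fin = 1  [given at root]
2. n0.env = 15  [given at root]
3. n1.fin = 12  [S₀.env - 3]
4. n1.env = 15  [15]
5. n2.fin = 21  [S₀.fin + S₀.env - 6]
6. n2.env = 27  [S₀.env + S₀.fin]
7. n3.mk = 1  [S.fin - 20]
8. n4.fin = 19  [B.mk + 18]
9. n4.env = 7  [B.mk + 6]
10. n5.acc = false  [terminal]
11. n4.cnt = 11  [S.env + S.fin - 15]
12. n4.depth = 17  [(if g.acc then S.fin else S.env) + 10]
13. n3.ok = 6  [6]
14. n2.cnt = 18  [B.ok + S.env - 15]
15. n2.depth = 30  [S.env + 3]
16. n1.cnt = 7  [S₀.env + S₁.cnt - 26]
17. n1.depth = 16  [S₀.env * 2 - 14]
18. n6.mk = true  [terminal]
19. n0.cnt = -6  [S₀.env - 21]
20. n0.depth = 16  [(if h.mk then S₁.cnt else S₀.fin) + 9]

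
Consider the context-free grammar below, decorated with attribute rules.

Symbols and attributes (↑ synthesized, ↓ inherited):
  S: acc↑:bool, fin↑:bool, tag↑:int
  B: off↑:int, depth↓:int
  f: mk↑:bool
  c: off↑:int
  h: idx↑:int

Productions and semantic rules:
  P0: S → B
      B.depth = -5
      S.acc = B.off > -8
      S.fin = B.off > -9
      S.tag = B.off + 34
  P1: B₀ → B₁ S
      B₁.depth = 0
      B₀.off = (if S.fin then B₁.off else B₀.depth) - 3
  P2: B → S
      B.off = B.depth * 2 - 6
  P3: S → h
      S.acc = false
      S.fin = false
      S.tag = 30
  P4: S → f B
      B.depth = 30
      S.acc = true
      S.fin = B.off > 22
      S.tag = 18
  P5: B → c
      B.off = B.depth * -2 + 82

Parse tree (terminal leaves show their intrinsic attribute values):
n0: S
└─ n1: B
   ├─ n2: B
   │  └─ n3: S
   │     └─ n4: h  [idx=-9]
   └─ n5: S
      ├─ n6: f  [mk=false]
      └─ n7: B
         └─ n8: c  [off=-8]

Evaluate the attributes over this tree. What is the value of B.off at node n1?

1. n1.depth = -5  [-5]
2. n2.depth = 0  [0]
3. n4.idx = -9  [terminal]
4. n3.acc = false  [false]
5. n3.fin = false  [false]
6. n3.tag = 30  [30]
7. n2.off = -6  [B.depth * 2 - 6]
8. n6.mk = false  [terminal]
9. n7.depth = 30  [30]
10. n8.off = -8  [terminal]
11. n7.off = 22  [B.depth * -2 + 82]
12. n5.acc = true  [true]
13. n5.fin = false  [B.off > 22]
14. n5.tag = 18  [18]
15. n1.off = -8  [(if S.fin then B₁.off else B₀.depth) - 3]
16. n0.acc = false  [B.off > -8]
17. n0.fin = true  [B.off > -9]
18. n0.tag = 26  [B.off + 34]

-8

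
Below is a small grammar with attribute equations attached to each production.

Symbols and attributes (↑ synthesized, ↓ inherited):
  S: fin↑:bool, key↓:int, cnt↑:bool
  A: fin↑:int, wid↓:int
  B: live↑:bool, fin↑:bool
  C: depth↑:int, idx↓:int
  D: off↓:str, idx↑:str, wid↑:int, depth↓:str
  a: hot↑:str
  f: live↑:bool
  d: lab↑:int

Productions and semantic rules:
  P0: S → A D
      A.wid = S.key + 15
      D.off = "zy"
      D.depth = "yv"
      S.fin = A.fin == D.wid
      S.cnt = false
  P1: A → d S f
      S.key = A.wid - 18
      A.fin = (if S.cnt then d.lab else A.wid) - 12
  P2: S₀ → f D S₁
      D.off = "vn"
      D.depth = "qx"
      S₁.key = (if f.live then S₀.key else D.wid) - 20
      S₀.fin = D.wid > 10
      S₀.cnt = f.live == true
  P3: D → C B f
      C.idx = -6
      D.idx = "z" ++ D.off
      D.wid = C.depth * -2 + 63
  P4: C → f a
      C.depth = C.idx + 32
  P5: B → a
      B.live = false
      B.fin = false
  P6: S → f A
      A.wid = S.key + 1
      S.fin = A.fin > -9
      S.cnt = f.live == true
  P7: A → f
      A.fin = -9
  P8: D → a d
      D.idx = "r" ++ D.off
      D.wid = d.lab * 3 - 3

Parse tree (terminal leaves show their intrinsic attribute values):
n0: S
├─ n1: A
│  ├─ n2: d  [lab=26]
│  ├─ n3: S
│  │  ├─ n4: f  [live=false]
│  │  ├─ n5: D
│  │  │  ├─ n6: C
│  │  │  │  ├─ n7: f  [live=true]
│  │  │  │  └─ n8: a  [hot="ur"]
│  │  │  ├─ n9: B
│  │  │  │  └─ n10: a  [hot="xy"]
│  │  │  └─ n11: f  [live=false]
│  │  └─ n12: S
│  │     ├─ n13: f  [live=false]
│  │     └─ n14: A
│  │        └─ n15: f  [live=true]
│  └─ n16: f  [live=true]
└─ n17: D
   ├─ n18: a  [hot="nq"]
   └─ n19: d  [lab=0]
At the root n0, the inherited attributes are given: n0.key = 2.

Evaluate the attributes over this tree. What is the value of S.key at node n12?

1. n0.key = 2  [given at root]
2. n1.wid = 17  [S.key + 15]
3. n2.lab = 26  [terminal]
4. n3.key = -1  [A.wid - 18]
5. n4.live = false  [terminal]
6. n5.off = "vn"  ["vn"]
7. n5.depth = "qx"  ["qx"]
8. n6.idx = -6  [-6]
9. n7.live = true  [terminal]
10. n8.hot = "ur"  [terminal]
11. n6.depth = 26  [C.idx + 32]
12. n10.hot = "xy"  [terminal]
13. n9.live = false  [false]
14. n9.fin = false  [false]
15. n11.live = false  [terminal]
16. n5.idx = "zvn"  ["z" ++ D.off]
17. n5.wid = 11  [C.depth * -2 + 63]
18. n12.key = -9  [(if f.live then S₀.key else D.wid) - 20]
19. n13.live = false  [terminal]
20. n14.wid = -8  [S.key + 1]
21. n15.live = true  [terminal]
22. n14.fin = -9  [-9]
23. n12.fin = false  [A.fin > -9]
24. n12.cnt = false  [f.live == true]
25. n3.fin = true  [D.wid > 10]
26. n3.cnt = false  [f.live == true]
27. n16.live = true  [terminal]
28. n1.fin = 5  [(if S.cnt then d.lab else A.wid) - 12]
29. n17.off = "zy"  ["zy"]
30. n17.depth = "yv"  ["yv"]
31. n18.hot = "nq"  [terminal]
32. n19.lab = 0  [terminal]
33. n17.idx = "rzy"  ["r" ++ D.off]
34. n17.wid = -3  [d.lab * 3 - 3]
35. n0.fin = false  [A.fin == D.wid]
36. n0.cnt = false  [false]

-9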